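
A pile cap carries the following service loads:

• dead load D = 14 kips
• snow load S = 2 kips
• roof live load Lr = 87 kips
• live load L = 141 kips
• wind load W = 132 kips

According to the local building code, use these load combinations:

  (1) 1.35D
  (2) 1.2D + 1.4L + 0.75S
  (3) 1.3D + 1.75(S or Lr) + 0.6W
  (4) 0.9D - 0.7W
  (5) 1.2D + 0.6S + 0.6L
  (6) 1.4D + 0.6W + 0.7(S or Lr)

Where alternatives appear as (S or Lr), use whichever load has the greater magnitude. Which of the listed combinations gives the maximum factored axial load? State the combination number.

Combination 3

(S or Lr) → Lr = 87 kips.
(1) 1.35(14) = 18.90
(2) 1.2(14) + 1.4(141) + 0.75(2) = 16.80 + 197.40 + 1.50 = 215.70
(3) 1.3(14) + 1.75(87) + 0.6(132) = 18.20 + 152.25 + 79.20 = 249.65
(4) 0.9(14) - 0.7(132) = 12.60 - 92.40 = -79.80
(5) 1.2(14) + 0.6(2) + 0.6(141) = 16.80 + 1.20 + 84.60 = 102.60
(6) 1.4(14) + 0.6(132) + 0.7(87) = 19.60 + 79.20 + 60.90 = 159.70
The largest value is 249.65 kips from combination 3.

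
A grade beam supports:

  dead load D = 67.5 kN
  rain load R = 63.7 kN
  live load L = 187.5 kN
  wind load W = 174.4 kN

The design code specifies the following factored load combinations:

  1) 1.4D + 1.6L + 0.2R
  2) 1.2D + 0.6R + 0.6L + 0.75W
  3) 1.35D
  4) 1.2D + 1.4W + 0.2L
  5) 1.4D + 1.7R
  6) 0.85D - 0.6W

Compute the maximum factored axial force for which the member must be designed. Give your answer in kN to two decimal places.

407.24 kN

1) 1.4(67.5) + 1.6(187.5) + 0.2(63.7) = 94.50 + 300.00 + 12.74 = 407.24
2) 1.2(67.5) + 0.6(63.7) + 0.6(187.5) + 0.75(174.4) = 81.00 + 38.22 + 112.50 + 130.80 = 362.52
3) 1.35(67.5) = 91.13
4) 1.2(67.5) + 1.4(174.4) + 0.2(187.5) = 81.00 + 244.16 + 37.50 = 362.66
5) 1.4(67.5) + 1.7(63.7) = 94.50 + 108.29 = 202.79
6) 0.85(67.5) - 0.6(174.4) = -47.27
Maximum is from combination 1.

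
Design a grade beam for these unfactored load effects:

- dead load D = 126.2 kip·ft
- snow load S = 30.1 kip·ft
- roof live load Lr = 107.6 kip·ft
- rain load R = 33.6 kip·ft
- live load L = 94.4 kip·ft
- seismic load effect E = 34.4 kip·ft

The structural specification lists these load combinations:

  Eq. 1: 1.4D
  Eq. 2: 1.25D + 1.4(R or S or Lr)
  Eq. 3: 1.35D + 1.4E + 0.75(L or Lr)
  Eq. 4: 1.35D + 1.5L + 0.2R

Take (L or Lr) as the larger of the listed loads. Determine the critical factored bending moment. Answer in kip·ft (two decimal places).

318.69 kip·ft

(R or S or Lr) → Lr = 107.6 kip·ft; (L or Lr) → Lr = 107.6 kip·ft.
Eq. 1: 1.4(126.2) = 176.68
Eq. 2: 1.25(126.2) + 1.4(107.6) = 308.39
Eq. 3: 1.35(126.2) + 1.4(34.4) + 0.75(107.6) = 299.23
Eq. 4: 1.35(126.2) + 1.5(94.4) + 0.2(33.6) = 318.69
The controlling combination is 4, giving 318.69 kip·ft.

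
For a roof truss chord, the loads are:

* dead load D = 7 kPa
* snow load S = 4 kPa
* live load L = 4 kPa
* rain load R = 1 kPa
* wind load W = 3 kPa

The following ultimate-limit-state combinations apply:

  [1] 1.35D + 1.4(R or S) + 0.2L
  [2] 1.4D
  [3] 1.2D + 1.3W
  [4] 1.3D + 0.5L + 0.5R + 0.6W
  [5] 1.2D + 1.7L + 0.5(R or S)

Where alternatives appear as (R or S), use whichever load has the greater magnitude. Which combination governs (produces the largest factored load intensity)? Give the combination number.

(R or S) → S = 4 kPa.
[1] 1.35(7) + 1.4(4) + 0.2(4) = 9.45 + 5.60 + 0.80 = 15.85
[2] 1.4(7) = 9.80
[3] 1.2(7) + 1.3(3) = 8.40 + 3.90 = 12.30
[4] 1.3(7) + 0.5(4) + 0.5(1) + 0.6(3) = 9.10 + 2.00 + 0.50 + 1.80 = 13.40
[5] 1.2(7) + 1.7(4) + 0.5(4) = 8.40 + 6.80 + 2.00 = 17.20
The largest value is 17.20 kPa from combination 5.

Combination 5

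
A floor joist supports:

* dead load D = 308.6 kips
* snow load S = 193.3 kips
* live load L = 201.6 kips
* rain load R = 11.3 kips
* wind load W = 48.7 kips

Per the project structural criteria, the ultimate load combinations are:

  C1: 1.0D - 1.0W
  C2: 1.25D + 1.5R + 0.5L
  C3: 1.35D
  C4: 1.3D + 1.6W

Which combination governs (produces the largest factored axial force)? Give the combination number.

C1: 1.0(308.6) - 1.0(48.7) = 308.6 - 48.7 = 259.9
C2: 1.25(308.6) + 1.5(11.3) + 0.5(201.6) = 503.5
C3: 1.35(308.6) = 416.6
C4: 1.3(308.6) + 1.6(48.7) = 401.2 + 77.9 = 479.1
The largest value is 503.5 kips from combination 2.

Combination 2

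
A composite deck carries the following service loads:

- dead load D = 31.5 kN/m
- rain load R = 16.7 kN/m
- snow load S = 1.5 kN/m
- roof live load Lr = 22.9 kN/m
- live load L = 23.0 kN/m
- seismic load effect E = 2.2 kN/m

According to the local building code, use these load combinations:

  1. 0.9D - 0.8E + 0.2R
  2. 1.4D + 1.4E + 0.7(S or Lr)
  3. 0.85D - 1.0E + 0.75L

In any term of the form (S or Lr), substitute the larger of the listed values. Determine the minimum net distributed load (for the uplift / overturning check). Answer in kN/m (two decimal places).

29.93 kN/m

(S or Lr) → Lr = 22.9 kN/m.
1. 0.9(31.5) - 0.8(2.2) + 0.2(16.7) = 29.93
2. 1.4(31.5) + 1.4(2.2) + 0.7(22.9) = 63.21
3. 0.85(31.5) - 1.0(2.2) + 0.75(23.0) = 41.83
Combination 1 gives the minimum: 29.93 kN/m.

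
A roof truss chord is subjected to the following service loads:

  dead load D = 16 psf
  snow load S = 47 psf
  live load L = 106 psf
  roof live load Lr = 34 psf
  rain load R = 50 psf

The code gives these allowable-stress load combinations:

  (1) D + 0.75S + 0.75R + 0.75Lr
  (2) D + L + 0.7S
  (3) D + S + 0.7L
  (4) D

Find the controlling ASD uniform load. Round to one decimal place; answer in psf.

(1) 1.0(16) + 0.75(47) + 0.75(50) + 0.75(34) = 16.0 + 35.3 + 37.5 + 25.5 = 114.3
(2) 1.0(16) + 1.0(106) + 0.7(47) = 16.0 + 106.0 + 32.9 = 154.9
(3) 1.0(16) + 1.0(47) + 0.7(106) = 16.0 + 47.0 + 74.2 = 137.2
(4) 1.0(16) = 16.0
Combination 2 governs: q = 154.9 psf.

154.9 psf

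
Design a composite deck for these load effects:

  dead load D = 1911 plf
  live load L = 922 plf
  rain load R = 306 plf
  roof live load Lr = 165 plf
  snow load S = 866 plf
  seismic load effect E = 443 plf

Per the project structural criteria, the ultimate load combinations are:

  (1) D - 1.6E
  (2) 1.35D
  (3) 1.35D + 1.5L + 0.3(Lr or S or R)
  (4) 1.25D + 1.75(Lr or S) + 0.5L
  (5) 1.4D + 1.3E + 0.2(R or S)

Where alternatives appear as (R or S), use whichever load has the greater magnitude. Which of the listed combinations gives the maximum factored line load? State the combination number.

Combination 4

(Lr or S or R) → S = 866 plf; (Lr or S) → S = 866 plf; (R or S) → S = 866 plf.
(1) 1.0(1911) - 1.6(443) = 1202.20
(2) 1.35(1911) = 2579.85
(3) 1.35(1911) + 1.5(922) + 0.3(866) = 4222.65
(4) 1.25(1911) + 1.75(866) + 0.5(922) = 4365.25
(5) 1.4(1911) + 1.3(443) + 0.2(866) = 3424.50
The largest value is 4365.25 plf from combination 4.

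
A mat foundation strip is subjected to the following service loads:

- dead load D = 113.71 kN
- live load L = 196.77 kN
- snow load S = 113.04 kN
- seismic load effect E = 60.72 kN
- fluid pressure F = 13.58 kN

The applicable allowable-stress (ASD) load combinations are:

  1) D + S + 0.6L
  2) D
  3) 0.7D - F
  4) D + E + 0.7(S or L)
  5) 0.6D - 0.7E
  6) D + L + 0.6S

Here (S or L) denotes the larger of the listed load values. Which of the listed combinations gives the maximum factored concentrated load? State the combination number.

Combination 6

(S or L) → L = 196.77 kN.
1) 1.0(113.71) + 1.0(113.04) + 0.6(196.77) = 113.71 + 113.04 + 118.06 = 344.81
2) 1.0(113.71) = 113.71
3) 0.7(113.71) - 1.0(13.58) = 79.60 - 13.58 = 66.02
4) 1.0(113.71) + 1.0(60.72) + 0.7(196.77) = 113.71 + 60.72 + 137.74 = 312.17
5) 0.6(113.71) - 0.7(60.72) = 25.72
6) 1.0(113.71) + 1.0(196.77) + 0.6(113.04) = 113.71 + 196.77 + 67.82 = 378.30
The largest value is 378.30 kN from combination 6.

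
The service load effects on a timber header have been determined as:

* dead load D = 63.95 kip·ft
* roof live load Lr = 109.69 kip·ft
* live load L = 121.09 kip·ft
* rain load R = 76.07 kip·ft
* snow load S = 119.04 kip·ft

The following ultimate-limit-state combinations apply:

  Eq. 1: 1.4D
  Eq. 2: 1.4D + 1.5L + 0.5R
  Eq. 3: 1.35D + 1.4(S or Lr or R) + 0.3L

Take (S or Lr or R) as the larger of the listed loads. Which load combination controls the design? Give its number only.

Combination 2

(S or Lr or R) → S = 119.04 kip·ft.
Eq. 1: 1.4(63.95) = 89.53
Eq. 2: 1.4(63.95) + 1.5(121.09) + 0.5(76.07) = 309.20
Eq. 3: 1.35(63.95) + 1.4(119.04) + 0.3(121.09) = 86.33 + 166.66 + 36.33 = 289.32
The largest value is 309.20 kip·ft from combination 2.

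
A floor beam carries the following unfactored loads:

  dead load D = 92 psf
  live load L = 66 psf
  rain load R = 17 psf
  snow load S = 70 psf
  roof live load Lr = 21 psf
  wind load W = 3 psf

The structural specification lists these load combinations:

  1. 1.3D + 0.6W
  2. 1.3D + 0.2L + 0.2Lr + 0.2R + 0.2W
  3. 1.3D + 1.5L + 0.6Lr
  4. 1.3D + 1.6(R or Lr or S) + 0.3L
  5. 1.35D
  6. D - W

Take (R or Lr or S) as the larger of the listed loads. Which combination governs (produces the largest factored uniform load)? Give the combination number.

Combination 4

(R or Lr or S) → S = 70 psf.
1. 1.3(92) + 0.6(3) = 119.60 + 1.80 = 121.40
2. 1.3(92) + 0.2(66) + 0.2(21) + 0.2(17) + 0.2(3) = 119.60 + 13.20 + 4.20 + 3.40 + 0.60 = 141.00
3. 1.3(92) + 1.5(66) + 0.6(21) = 119.60 + 99.00 + 12.60 = 231.20
4. 1.3(92) + 1.6(70) + 0.3(66) = 119.60 + 112.00 + 19.80 = 251.40
5. 1.35(92) = 124.20
6. 1.0(92) - 1.0(3) = 92.00 - 3.00 = 89.00
The largest value is 251.40 psf from combination 4.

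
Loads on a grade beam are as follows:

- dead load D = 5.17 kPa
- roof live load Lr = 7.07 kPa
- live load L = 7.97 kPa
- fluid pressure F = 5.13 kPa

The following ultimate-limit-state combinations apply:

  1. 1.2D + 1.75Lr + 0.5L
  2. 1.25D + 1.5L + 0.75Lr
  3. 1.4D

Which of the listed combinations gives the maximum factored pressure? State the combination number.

1. 1.2(5.17) + 1.75(7.07) + 0.5(7.97) = 6.20 + 12.37 + 3.99 = 22.56
2. 1.25(5.17) + 1.5(7.97) + 0.75(7.07) = 6.46 + 11.96 + 5.30 = 23.72
3. 1.4(5.17) = 7.24
The largest value is 23.72 kPa from combination 2.

Combination 2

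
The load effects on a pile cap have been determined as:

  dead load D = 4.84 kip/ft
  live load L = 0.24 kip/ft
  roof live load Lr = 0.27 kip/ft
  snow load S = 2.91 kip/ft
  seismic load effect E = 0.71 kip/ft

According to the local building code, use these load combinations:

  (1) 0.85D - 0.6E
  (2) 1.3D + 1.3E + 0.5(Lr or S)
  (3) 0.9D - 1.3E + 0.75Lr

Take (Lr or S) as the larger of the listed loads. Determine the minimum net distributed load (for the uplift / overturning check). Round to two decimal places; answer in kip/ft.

3.64 kip/ft

(Lr or S) → S = 2.91 kip/ft.
(1) 0.85(4.84) - 0.6(0.71) = 3.69
(2) 1.3(4.84) + 1.3(0.71) + 0.5(2.91) = 6.29 + 0.92 + 1.46 = 8.67
(3) 0.9(4.84) - 1.3(0.71) + 0.75(0.27) = 4.36 - 0.92 + 0.20 = 3.64
Combination 3 gives the minimum: 3.64 kip/ft.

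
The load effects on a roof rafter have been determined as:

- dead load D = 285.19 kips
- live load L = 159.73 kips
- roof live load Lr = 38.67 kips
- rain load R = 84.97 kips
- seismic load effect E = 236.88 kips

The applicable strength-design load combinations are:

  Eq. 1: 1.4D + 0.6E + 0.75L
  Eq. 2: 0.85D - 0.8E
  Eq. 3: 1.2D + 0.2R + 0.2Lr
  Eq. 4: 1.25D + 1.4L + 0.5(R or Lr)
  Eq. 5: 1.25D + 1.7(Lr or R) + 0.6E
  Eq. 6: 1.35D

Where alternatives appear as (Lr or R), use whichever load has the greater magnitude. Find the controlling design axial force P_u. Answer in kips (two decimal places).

(R or Lr) → R = 84.97 kips; (Lr or R) → R = 84.97 kips.
Eq. 1: 1.4(285.19) + 0.6(236.88) + 0.75(159.73) = 661.19
Eq. 2: 0.85(285.19) - 0.8(236.88) = 242.41 - 189.50 = 52.91
Eq. 3: 1.2(285.19) + 0.2(84.97) + 0.2(38.67) = 366.96
Eq. 4: 1.25(285.19) + 1.4(159.73) + 0.5(84.97) = 622.59
Eq. 5: 1.25(285.19) + 1.7(84.97) + 0.6(236.88) = 643.06
Eq. 6: 1.35(285.19) = 385.01
Maximum is from combination 1.

661.19 kips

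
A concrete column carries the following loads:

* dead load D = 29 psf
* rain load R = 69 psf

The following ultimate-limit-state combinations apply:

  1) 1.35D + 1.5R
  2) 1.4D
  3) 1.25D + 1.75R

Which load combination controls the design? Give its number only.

1) 1.35(29) + 1.5(69) = 39.2 + 103.5 = 142.7
2) 1.4(29) = 40.6
3) 1.25(29) + 1.75(69) = 157.0
The largest value is 157.0 psf from combination 3.

Combination 3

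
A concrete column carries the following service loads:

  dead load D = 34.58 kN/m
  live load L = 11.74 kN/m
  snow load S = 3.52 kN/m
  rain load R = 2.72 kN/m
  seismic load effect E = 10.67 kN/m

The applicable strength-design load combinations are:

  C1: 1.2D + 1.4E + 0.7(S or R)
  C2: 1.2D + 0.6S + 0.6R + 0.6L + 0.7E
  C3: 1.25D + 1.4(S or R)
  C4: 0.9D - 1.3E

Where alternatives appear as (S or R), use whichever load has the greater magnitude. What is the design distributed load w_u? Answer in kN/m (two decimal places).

(S or R) → S = 3.52 kN/m.
C1: 1.2(34.58) + 1.4(10.67) + 0.7(3.52) = 58.90
C2: 1.2(34.58) + 0.6(3.52) + 0.6(2.72) + 0.6(11.74) + 0.7(10.67) = 59.75
C3: 1.25(34.58) + 1.4(3.52) = 48.15
C4: 0.9(34.58) - 1.3(10.67) = 17.25
The controlling combination is 2, giving 59.75 kN/m.

59.75 kN/m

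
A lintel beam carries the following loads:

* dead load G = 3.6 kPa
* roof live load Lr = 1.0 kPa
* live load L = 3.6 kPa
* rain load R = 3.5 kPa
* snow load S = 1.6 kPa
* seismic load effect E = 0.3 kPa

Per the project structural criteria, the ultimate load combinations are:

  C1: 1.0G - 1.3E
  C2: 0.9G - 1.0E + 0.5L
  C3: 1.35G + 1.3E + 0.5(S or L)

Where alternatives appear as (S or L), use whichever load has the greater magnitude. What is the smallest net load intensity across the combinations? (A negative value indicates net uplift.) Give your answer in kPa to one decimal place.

(S or L) → L = 3.6 kPa.
C1: 1.0(3.6) - 1.3(0.3) = 3.2
C2: 0.9(3.6) - 1.0(0.3) + 0.5(3.6) = 4.7
C3: 1.35(3.6) + 1.3(0.3) + 0.5(3.6) = 7.1
Combination 1 gives the minimum: 3.2 kPa.

3.2 kPa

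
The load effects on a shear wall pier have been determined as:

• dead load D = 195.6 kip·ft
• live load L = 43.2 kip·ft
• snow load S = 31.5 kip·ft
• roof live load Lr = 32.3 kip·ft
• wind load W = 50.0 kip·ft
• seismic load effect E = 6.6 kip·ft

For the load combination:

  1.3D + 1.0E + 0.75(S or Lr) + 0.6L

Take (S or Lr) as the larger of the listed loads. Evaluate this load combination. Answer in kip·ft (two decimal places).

(S or Lr) → Lr = 32.3 kip·ft.
1.3(195.6) + 1.0(6.6) + 0.75(32.3) + 0.6(43.2) = 254.28 + 6.60 + 24.23 + 25.92 = 311.03
M_u = 311.03 kip·ft.

311.03 kip·ft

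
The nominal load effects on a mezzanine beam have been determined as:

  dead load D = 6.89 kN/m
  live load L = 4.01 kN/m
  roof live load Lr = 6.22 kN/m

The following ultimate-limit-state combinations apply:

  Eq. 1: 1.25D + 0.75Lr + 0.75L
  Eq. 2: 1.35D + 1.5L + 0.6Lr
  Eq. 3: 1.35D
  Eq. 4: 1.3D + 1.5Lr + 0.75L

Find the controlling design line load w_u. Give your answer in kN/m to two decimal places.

21.29 kN/m

Eq. 1: 1.25(6.89) + 0.75(6.22) + 0.75(4.01) = 8.61 + 4.67 + 3.01 = 16.29
Eq. 2: 1.35(6.89) + 1.5(4.01) + 0.6(6.22) = 9.30 + 6.02 + 3.73 = 19.05
Eq. 3: 1.35(6.89) = 9.30
Eq. 4: 1.3(6.89) + 1.5(6.22) + 0.75(4.01) = 21.29
Combination 4 governs: w_u = 21.29 kN/m.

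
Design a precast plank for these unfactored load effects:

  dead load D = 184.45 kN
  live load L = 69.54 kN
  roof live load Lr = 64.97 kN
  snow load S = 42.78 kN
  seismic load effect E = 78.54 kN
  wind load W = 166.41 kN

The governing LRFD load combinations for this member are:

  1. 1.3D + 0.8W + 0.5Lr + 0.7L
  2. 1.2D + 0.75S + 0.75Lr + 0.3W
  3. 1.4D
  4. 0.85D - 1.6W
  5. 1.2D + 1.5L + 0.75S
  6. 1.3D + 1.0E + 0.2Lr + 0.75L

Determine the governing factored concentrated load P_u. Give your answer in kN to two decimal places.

1. 1.3(184.45) + 0.8(166.41) + 0.5(64.97) + 0.7(69.54) = 454.08
2. 1.2(184.45) + 0.75(42.78) + 0.75(64.97) + 0.3(166.41) = 221.34 + 32.09 + 48.73 + 49.92 = 352.08
3. 1.4(184.45) = 258.23
4. 0.85(184.45) - 1.6(166.41) = -109.47
5. 1.2(184.45) + 1.5(69.54) + 0.75(42.78) = 221.34 + 104.31 + 32.09 = 357.74
6. 1.3(184.45) + 1.0(78.54) + 0.2(64.97) + 0.75(69.54) = 383.47
Maximum is from combination 1.

454.08 kN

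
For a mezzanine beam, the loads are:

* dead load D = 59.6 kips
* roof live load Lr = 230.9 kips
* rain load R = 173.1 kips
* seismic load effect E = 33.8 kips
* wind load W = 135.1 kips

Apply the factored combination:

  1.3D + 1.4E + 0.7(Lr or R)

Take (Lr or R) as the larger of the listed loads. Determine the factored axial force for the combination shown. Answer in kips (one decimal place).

(Lr or R) → Lr = 230.9 kips.
1.3(59.6) + 1.4(33.8) + 0.7(230.9) = 77.5 + 47.3 + 161.6 = 286.4
P_u = 286.4 kips.

286.4 kips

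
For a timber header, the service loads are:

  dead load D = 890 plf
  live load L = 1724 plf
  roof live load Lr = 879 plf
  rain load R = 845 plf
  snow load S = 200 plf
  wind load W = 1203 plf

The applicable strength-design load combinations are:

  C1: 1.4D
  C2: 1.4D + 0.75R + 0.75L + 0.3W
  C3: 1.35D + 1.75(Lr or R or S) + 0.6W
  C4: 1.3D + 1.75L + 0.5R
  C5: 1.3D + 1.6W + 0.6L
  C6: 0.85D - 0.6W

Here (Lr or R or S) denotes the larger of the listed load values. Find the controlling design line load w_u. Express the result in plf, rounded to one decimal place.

4596.5 plf

(Lr or R or S) → Lr = 879 plf.
C1: 1.4(890) = 1246.0
C2: 1.4(890) + 0.75(845) + 0.75(1724) + 0.3(1203) = 1246.0 + 633.8 + 1293.0 + 360.9 = 3533.7
C3: 1.35(890) + 1.75(879) + 0.6(1203) = 1201.5 + 1538.3 + 721.8 = 3461.6
C4: 1.3(890) + 1.75(1724) + 0.5(845) = 1157.0 + 3017.0 + 422.5 = 4596.5
C5: 1.3(890) + 1.6(1203) + 0.6(1724) = 1157.0 + 1924.8 + 1034.4 = 4116.2
C6: 0.85(890) - 0.6(1203) = 756.5 - 721.8 = 34.7
Combination 4 governs: w_u = 4596.5 plf.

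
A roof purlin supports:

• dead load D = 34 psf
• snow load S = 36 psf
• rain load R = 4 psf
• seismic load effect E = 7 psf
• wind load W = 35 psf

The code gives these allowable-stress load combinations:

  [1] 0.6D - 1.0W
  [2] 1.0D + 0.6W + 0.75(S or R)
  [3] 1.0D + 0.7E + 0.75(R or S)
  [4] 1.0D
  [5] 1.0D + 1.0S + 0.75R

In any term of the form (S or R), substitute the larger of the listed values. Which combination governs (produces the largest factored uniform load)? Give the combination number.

(S or R) → S = 36 psf; (R or S) → S = 36 psf.
[1] 0.6(34) - 1.0(35) = 20.4 - 35.0 = -14.6
[2] 1.0(34) + 0.6(35) + 0.75(36) = 34.0 + 21.0 + 27.0 = 82.0
[3] 1.0(34) + 0.7(7) + 0.75(36) = 34.0 + 4.9 + 27.0 = 65.9
[4] 1.0(34) = 34.0
[5] 1.0(34) + 1.0(36) + 0.75(4) = 34.0 + 36.0 + 3.0 = 73.0
The largest value is 82.0 psf from combination 2.

Combination 2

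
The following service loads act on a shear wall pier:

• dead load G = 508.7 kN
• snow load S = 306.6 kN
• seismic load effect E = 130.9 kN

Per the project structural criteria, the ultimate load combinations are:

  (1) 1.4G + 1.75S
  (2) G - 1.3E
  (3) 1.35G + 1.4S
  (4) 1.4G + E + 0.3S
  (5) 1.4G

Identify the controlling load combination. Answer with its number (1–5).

Combination 1

(1) 1.4(508.7) + 1.75(306.6) = 712.18 + 536.55 = 1248.73
(2) 1.0(508.7) - 1.3(130.9) = 508.70 - 170.17 = 338.53
(3) 1.35(508.7) + 1.4(306.6) = 686.75 + 429.24 = 1115.99
(4) 1.4(508.7) + 1.0(130.9) + 0.3(306.6) = 712.18 + 130.90 + 91.98 = 935.06
(5) 1.4(508.7) = 712.18
The largest value is 1248.73 kN from combination 1.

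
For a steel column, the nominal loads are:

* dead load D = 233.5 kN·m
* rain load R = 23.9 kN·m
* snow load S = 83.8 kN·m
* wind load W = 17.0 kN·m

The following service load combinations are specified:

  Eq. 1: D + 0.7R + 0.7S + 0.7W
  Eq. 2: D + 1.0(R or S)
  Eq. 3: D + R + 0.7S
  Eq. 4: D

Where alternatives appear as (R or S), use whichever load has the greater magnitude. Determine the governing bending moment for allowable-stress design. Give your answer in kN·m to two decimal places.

(R or S) → S = 83.8 kN·m.
Eq. 1: 1.0(233.5) + 0.7(23.9) + 0.7(83.8) + 0.7(17.0) = 233.50 + 16.73 + 58.66 + 11.90 = 320.79
Eq. 2: 1.0(233.5) + 1.0(83.8) = 233.50 + 83.80 = 317.30
Eq. 3: 1.0(233.5) + 1.0(23.9) + 0.7(83.8) = 233.50 + 23.90 + 58.66 = 316.06
Eq. 4: 1.0(233.5) = 233.50
Combination 1 governs: M = 320.79 kN·m.

320.79 kN·m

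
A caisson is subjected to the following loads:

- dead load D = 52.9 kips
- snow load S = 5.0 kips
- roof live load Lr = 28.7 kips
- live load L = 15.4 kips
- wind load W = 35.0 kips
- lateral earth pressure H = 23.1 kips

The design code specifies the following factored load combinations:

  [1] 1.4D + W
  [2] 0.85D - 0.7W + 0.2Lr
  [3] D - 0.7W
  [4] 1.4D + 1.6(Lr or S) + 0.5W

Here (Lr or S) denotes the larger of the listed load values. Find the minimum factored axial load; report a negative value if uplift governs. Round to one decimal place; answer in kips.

26.2 kips

(Lr or S) → Lr = 28.7 kips.
[1] 1.4(52.9) + 1.0(35.0) = 109.1
[2] 0.85(52.9) - 0.7(35.0) + 0.2(28.7) = 26.2
[3] 1.0(52.9) - 0.7(35.0) = 28.4
[4] 1.4(52.9) + 1.6(28.7) + 0.5(35.0) = 137.5
Combination 2 gives the minimum: 26.2 kips.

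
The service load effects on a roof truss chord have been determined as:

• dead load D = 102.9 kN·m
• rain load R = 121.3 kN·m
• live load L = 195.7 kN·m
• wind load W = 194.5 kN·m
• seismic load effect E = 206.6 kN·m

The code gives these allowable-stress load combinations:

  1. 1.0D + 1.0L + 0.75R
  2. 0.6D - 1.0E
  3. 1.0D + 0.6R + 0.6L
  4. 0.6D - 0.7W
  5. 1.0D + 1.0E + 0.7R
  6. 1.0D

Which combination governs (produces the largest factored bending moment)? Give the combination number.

Combination 5

1. 1.0(102.9) + 1.0(195.7) + 0.75(121.3) = 102.90 + 195.70 + 90.98 = 389.58
2. 0.6(102.9) - 1.0(206.6) = 61.74 - 206.60 = -144.86
3. 1.0(102.9) + 0.6(121.3) + 0.6(195.7) = 102.90 + 72.78 + 117.42 = 293.10
4. 0.6(102.9) - 0.7(194.5) = 61.74 - 136.15 = -74.41
5. 1.0(102.9) + 1.0(206.6) + 0.7(121.3) = 102.90 + 206.60 + 84.91 = 394.41
6. 1.0(102.9) = 102.90
The largest value is 394.41 kN·m from combination 5.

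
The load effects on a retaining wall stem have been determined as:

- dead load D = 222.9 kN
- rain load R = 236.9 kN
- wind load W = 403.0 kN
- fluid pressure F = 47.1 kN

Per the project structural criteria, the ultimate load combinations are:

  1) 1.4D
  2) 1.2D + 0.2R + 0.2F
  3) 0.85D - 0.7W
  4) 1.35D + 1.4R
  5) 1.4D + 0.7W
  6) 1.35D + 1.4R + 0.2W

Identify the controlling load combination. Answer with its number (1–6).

1) 1.4(222.9) = 312.1
2) 1.2(222.9) + 0.2(236.9) + 0.2(47.1) = 267.5 + 47.4 + 9.4 = 324.3
3) 0.85(222.9) - 0.7(403.0) = 189.5 - 282.1 = -92.6
4) 1.35(222.9) + 1.4(236.9) = 300.9 + 331.7 = 632.6
5) 1.4(222.9) + 0.7(403.0) = 312.1 + 282.1 = 594.2
6) 1.35(222.9) + 1.4(236.9) + 0.2(403.0) = 300.9 + 331.7 + 80.6 = 713.2
The largest value is 713.2 kN from combination 6.

Combination 6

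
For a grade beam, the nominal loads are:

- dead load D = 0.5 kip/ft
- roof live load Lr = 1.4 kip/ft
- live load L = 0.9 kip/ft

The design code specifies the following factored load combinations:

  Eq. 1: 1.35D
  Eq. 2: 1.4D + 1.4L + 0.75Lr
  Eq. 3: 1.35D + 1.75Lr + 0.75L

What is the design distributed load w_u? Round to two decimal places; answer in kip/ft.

Eq. 1: 1.35(0.5) = 0.68
Eq. 2: 1.4(0.5) + 1.4(0.9) + 0.75(1.4) = 0.70 + 1.26 + 1.05 = 3.01
Eq. 3: 1.35(0.5) + 1.75(1.4) + 0.75(0.9) = 3.80
The controlling combination is 3, giving 3.80 kip/ft.

3.80 kip/ft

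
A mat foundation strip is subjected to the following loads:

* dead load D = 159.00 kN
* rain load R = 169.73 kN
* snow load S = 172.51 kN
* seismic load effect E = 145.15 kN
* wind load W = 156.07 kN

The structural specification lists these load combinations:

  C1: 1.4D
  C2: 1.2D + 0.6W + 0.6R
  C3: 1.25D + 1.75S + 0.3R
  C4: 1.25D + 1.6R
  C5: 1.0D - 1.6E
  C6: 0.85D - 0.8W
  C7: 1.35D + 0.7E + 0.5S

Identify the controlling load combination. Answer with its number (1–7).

C1: 1.4(159.00) = 222.60
C2: 1.2(159.00) + 0.6(156.07) + 0.6(169.73) = 190.80 + 93.64 + 101.84 = 386.28
C3: 1.25(159.00) + 1.75(172.51) + 0.3(169.73) = 198.75 + 301.89 + 50.92 = 551.56
C4: 1.25(159.00) + 1.6(169.73) = 198.75 + 271.57 = 470.32
C5: 1.0(159.00) - 1.6(145.15) = 159.00 - 232.24 = -73.24
C6: 0.85(159.00) - 0.8(156.07) = 135.15 - 124.86 = 10.29
C7: 1.35(159.00) + 0.7(145.15) + 0.5(172.51) = 402.51
The largest value is 551.56 kN from combination 3.

Combination 3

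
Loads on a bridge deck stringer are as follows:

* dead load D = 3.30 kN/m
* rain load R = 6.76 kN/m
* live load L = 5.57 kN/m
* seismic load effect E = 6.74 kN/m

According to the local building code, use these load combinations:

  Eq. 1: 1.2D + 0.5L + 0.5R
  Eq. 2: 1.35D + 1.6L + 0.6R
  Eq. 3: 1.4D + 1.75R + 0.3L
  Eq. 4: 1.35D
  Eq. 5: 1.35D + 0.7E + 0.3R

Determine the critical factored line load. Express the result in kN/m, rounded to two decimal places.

18.12 kN/m

Eq. 1: 1.2(3.30) + 0.5(5.57) + 0.5(6.76) = 3.96 + 2.79 + 3.38 = 10.13
Eq. 2: 1.35(3.30) + 1.6(5.57) + 0.6(6.76) = 17.42
Eq. 3: 1.4(3.30) + 1.75(6.76) + 0.3(5.57) = 4.62 + 11.83 + 1.67 = 18.12
Eq. 4: 1.35(3.30) = 4.46
Eq. 5: 1.35(3.30) + 0.7(6.74) + 0.3(6.76) = 11.20
Combination 3 governs: w_u = 18.12 kN/m.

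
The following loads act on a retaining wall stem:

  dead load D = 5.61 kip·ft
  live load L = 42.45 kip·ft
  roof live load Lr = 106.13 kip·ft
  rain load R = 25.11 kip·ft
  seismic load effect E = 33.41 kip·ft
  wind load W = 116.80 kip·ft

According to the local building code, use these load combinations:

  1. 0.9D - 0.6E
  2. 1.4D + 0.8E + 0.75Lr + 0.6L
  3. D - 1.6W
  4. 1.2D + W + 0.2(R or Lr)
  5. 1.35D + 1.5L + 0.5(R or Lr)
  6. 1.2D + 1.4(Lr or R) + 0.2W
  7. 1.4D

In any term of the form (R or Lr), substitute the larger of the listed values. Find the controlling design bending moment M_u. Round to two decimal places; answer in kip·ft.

(R or Lr) → Lr = 106.13 kip·ft; (Lr or R) → Lr = 106.13 kip·ft.
1. 0.9(5.61) - 0.6(33.41) = 5.05 - 20.05 = -15.00
2. 1.4(5.61) + 0.8(33.41) + 0.75(106.13) + 0.6(42.45) = 7.85 + 26.73 + 79.60 + 25.47 = 139.65
3. 1.0(5.61) - 1.6(116.80) = 5.61 - 186.88 = -181.27
4. 1.2(5.61) + 1.0(116.80) + 0.2(106.13) = 6.73 + 116.80 + 21.23 = 144.76
5. 1.35(5.61) + 1.5(42.45) + 0.5(106.13) = 124.31
6. 1.2(5.61) + 1.4(106.13) + 0.2(116.80) = 6.73 + 148.58 + 23.36 = 178.67
7. 1.4(5.61) = 7.85
Maximum is from combination 6.

178.67 kip·ft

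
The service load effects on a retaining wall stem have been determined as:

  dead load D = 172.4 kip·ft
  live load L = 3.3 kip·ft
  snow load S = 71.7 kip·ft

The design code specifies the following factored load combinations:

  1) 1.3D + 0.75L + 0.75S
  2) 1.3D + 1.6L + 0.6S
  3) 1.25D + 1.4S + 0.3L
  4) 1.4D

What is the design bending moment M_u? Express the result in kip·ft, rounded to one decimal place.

316.9 kip·ft

1) 1.3(172.4) + 0.75(3.3) + 0.75(71.7) = 224.1 + 2.5 + 53.8 = 280.4
2) 1.3(172.4) + 1.6(3.3) + 0.6(71.7) = 224.1 + 5.3 + 43.0 = 272.4
3) 1.25(172.4) + 1.4(71.7) + 0.3(3.3) = 215.5 + 100.4 + 1.0 = 316.9
4) 1.4(172.4) = 241.4
The controlling combination is 3, giving 316.9 kip·ft.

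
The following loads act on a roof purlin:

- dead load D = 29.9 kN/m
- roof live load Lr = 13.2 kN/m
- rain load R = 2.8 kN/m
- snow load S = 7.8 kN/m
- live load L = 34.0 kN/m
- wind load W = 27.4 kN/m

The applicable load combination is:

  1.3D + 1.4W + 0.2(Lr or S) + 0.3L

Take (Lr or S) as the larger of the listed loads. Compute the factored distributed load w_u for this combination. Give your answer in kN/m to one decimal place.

90.1 kN/m

(Lr or S) → Lr = 13.2 kN/m.
1.3(29.9) + 1.4(27.4) + 0.2(13.2) + 0.3(34.0) = 38.9 + 38.4 + 2.6 + 10.2 = 90.1
w_u = 90.1 kN/m.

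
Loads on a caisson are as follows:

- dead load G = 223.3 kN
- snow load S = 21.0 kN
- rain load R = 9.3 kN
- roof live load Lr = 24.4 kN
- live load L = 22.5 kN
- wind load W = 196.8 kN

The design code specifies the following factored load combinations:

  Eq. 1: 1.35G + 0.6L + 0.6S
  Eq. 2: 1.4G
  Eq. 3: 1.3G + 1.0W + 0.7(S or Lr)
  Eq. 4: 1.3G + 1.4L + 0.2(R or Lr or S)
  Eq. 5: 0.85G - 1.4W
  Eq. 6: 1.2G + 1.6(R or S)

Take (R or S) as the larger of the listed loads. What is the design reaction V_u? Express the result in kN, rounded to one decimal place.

(S or Lr) → Lr = 24.4 kN; (R or Lr or S) → Lr = 24.4 kN; (R or S) → S = 21.0 kN.
Eq. 1: 1.35(223.3) + 0.6(22.5) + 0.6(21.0) = 301.5 + 13.5 + 12.6 = 327.6
Eq. 2: 1.4(223.3) = 312.6
Eq. 3: 1.3(223.3) + 1.0(196.8) + 0.7(24.4) = 290.3 + 196.8 + 17.1 = 504.2
Eq. 4: 1.3(223.3) + 1.4(22.5) + 0.2(24.4) = 290.3 + 31.5 + 4.9 = 326.7
Eq. 5: 0.85(223.3) - 1.4(196.8) = 189.8 - 275.5 = -85.7
Eq. 6: 1.2(223.3) + 1.6(21.0) = 268.0 + 33.6 = 301.6
Maximum is from combination 3.

504.2 kN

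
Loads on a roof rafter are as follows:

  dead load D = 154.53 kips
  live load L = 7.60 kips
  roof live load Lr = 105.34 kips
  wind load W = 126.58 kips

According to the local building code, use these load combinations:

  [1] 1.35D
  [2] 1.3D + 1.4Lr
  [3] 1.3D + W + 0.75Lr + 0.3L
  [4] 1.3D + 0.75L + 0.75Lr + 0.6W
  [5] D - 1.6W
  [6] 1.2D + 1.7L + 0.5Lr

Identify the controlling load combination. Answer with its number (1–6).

Combination 3

[1] 1.35(154.53) = 208.62
[2] 1.3(154.53) + 1.4(105.34) = 200.89 + 147.48 = 348.37
[3] 1.3(154.53) + 1.0(126.58) + 0.75(105.34) + 0.3(7.60) = 408.75
[4] 1.3(154.53) + 0.75(7.60) + 0.75(105.34) + 0.6(126.58) = 361.54
[5] 1.0(154.53) - 1.6(126.58) = 154.53 - 202.53 = -48.00
[6] 1.2(154.53) + 1.7(7.60) + 0.5(105.34) = 185.44 + 12.92 + 52.67 = 251.03
The largest value is 408.75 kips from combination 3.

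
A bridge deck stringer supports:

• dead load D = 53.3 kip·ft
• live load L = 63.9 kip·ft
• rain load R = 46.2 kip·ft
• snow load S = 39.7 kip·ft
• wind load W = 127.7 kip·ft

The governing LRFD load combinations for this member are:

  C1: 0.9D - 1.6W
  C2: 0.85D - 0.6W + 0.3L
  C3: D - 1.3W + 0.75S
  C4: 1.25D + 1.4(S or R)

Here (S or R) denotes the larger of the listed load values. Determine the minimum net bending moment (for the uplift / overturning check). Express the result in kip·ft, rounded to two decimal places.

-156.35 kip·ft

(S or R) → R = 46.2 kip·ft.
C1: 0.9(53.3) - 1.6(127.7) = 47.97 - 204.32 = -156.35
C2: 0.85(53.3) - 0.6(127.7) + 0.3(63.9) = -12.15
C3: 1.0(53.3) - 1.3(127.7) + 0.75(39.7) = -82.94
C4: 1.25(53.3) + 1.4(46.2) = 66.63 + 64.68 = 131.31
Combination 1 gives the minimum: -156.35 kip·ft.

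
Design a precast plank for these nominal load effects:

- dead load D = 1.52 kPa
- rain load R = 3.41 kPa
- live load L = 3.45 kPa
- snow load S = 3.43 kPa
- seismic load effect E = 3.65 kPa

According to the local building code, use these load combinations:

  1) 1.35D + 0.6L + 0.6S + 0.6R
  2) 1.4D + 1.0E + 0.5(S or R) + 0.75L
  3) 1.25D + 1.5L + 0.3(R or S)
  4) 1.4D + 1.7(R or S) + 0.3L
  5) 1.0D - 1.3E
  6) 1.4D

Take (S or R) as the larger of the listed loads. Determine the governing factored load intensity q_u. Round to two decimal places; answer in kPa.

10.08 kPa

(S or R) → S = 3.43 kPa; (R or S) → S = 3.43 kPa.
1) 1.35(1.52) + 0.6(3.45) + 0.6(3.43) + 0.6(3.41) = 2.05 + 2.07 + 2.06 + 2.05 = 8.23
2) 1.4(1.52) + 1.0(3.65) + 0.5(3.43) + 0.75(3.45) = 10.08
3) 1.25(1.52) + 1.5(3.45) + 0.3(3.43) = 8.10
4) 1.4(1.52) + 1.7(3.43) + 0.3(3.45) = 8.99
5) 1.0(1.52) - 1.3(3.65) = 1.52 - 4.75 = -3.23
6) 1.4(1.52) = 2.13
Combination 2 governs: q_u = 10.08 kPa.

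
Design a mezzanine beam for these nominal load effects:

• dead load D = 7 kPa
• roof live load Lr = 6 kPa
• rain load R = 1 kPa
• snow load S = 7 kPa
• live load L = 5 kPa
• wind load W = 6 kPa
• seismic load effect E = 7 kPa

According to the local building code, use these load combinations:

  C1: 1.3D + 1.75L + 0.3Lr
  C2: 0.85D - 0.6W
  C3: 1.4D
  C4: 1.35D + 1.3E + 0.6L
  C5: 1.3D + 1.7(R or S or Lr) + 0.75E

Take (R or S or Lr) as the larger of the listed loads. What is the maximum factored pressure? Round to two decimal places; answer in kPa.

26.25 kPa

(R or S or Lr) → S = 7 kPa.
C1: 1.3(7) + 1.75(5) + 0.3(6) = 9.10 + 8.75 + 1.80 = 19.65
C2: 0.85(7) - 0.6(6) = 5.95 - 3.60 = 2.35
C3: 1.4(7) = 9.80
C4: 1.35(7) + 1.3(7) + 0.6(5) = 9.45 + 9.10 + 3.00 = 21.55
C5: 1.3(7) + 1.7(7) + 0.75(7) = 9.10 + 11.90 + 5.25 = 26.25
Maximum is from combination 5.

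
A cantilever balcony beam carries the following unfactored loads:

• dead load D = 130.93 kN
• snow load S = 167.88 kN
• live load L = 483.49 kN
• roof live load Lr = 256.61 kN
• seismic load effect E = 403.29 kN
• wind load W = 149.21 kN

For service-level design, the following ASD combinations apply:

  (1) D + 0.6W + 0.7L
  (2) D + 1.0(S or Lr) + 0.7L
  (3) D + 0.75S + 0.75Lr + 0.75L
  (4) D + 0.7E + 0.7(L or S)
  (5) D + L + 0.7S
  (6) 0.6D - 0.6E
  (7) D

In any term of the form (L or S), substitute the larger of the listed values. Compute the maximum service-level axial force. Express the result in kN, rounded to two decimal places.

(S or Lr) → Lr = 256.61 kN; (L or S) → L = 483.49 kN.
(1) 1.0(130.93) + 0.6(149.21) + 0.7(483.49) = 130.93 + 89.53 + 338.44 = 558.90
(2) 1.0(130.93) + 1.0(256.61) + 0.7(483.49) = 130.93 + 256.61 + 338.44 = 725.98
(3) 1.0(130.93) + 0.75(167.88) + 0.75(256.61) + 0.75(483.49) = 130.93 + 125.91 + 192.46 + 362.62 = 811.92
(4) 1.0(130.93) + 0.7(403.29) + 0.7(483.49) = 751.68
(5) 1.0(130.93) + 1.0(483.49) + 0.7(167.88) = 130.93 + 483.49 + 117.52 = 731.94
(6) 0.6(130.93) - 0.6(403.29) = -163.42
(7) 1.0(130.93) = 130.93
The controlling combination is 3, giving 811.92 kN.

811.92 kN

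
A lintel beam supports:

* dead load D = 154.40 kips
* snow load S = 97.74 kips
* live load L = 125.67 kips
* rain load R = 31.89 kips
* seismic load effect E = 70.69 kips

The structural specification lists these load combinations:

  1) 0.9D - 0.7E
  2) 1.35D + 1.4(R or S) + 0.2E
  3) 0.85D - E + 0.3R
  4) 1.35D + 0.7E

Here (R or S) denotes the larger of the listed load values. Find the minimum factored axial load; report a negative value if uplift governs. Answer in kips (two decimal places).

70.12 kips

(R or S) → S = 97.74 kips.
1) 0.9(154.40) - 0.7(70.69) = 138.96 - 49.48 = 89.48
2) 1.35(154.40) + 1.4(97.74) + 0.2(70.69) = 359.41
3) 0.85(154.40) - 1.0(70.69) + 0.3(31.89) = 131.24 - 70.69 + 9.57 = 70.12
4) 1.35(154.40) + 0.7(70.69) = 208.44 + 49.48 = 257.92
Combination 3 gives the minimum: 70.12 kips.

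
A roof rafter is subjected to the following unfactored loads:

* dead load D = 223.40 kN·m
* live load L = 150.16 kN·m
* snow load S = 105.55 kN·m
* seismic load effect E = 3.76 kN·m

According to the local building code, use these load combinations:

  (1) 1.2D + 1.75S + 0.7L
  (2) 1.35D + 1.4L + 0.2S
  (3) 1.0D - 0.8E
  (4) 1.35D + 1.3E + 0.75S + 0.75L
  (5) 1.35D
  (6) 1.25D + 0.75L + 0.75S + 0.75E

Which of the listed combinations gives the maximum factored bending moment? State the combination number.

(1) 1.2(223.40) + 1.75(105.55) + 0.7(150.16) = 268.08 + 184.71 + 105.11 = 557.90
(2) 1.35(223.40) + 1.4(150.16) + 0.2(105.55) = 301.59 + 210.22 + 21.11 = 532.92
(3) 1.0(223.40) - 0.8(3.76) = 223.40 - 3.01 = 220.39
(4) 1.35(223.40) + 1.3(3.76) + 0.75(105.55) + 0.75(150.16) = 301.59 + 4.89 + 79.16 + 112.62 = 498.26
(5) 1.35(223.40) = 301.59
(6) 1.25(223.40) + 0.75(150.16) + 0.75(105.55) + 0.75(3.76) = 279.25 + 112.62 + 79.16 + 2.82 = 473.85
The largest value is 557.90 kN·m from combination 1.

Combination 1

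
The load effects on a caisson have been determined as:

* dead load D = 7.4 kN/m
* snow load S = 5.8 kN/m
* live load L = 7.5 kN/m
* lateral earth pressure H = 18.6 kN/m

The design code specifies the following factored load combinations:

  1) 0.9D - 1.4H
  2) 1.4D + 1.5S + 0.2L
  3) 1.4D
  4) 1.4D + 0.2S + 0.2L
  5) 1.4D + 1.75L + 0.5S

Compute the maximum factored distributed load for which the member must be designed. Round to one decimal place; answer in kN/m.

26.4 kN/m

1) 0.9(7.4) - 1.4(18.6) = -19.4
2) 1.4(7.4) + 1.5(5.8) + 0.2(7.5) = 20.6
3) 1.4(7.4) = 10.4
4) 1.4(7.4) + 0.2(5.8) + 0.2(7.5) = 13.0
5) 1.4(7.4) + 1.75(7.5) + 0.5(5.8) = 26.4
The controlling combination is 5, giving 26.4 kN/m.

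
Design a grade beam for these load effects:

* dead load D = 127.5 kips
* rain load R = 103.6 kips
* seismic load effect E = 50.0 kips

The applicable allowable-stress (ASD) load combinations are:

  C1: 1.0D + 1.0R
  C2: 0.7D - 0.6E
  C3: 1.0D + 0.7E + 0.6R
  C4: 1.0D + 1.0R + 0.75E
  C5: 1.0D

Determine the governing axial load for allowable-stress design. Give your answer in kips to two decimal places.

268.60 kips

C1: 1.0(127.5) + 1.0(103.6) = 231.10
C2: 0.7(127.5) - 0.6(50.0) = 59.25
C3: 1.0(127.5) + 0.7(50.0) + 0.6(103.6) = 224.66
C4: 1.0(127.5) + 1.0(103.6) + 0.75(50.0) = 268.60
C5: 1.0(127.5) = 127.50
Maximum is from combination 4.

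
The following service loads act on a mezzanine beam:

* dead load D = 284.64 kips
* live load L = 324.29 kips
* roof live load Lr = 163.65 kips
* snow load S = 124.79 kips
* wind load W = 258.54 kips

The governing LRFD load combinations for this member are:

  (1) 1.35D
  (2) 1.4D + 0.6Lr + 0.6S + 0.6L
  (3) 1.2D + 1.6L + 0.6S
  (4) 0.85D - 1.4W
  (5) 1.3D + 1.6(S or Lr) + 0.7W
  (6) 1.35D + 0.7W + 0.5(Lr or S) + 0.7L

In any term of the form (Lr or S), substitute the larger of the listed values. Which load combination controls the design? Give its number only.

Combination 3

(S or Lr) → Lr = 163.65 kips; (Lr or S) → Lr = 163.65 kips.
(1) 1.35(284.64) = 384.26
(2) 1.4(284.64) + 0.6(163.65) + 0.6(124.79) + 0.6(324.29) = 398.50 + 98.19 + 74.87 + 194.57 = 766.13
(3) 1.2(284.64) + 1.6(324.29) + 0.6(124.79) = 935.31
(4) 0.85(284.64) - 1.4(258.54) = -120.01
(5) 1.3(284.64) + 1.6(163.65) + 0.7(258.54) = 370.03 + 261.84 + 180.98 = 812.85
(6) 1.35(284.64) + 0.7(258.54) + 0.5(163.65) + 0.7(324.29) = 384.26 + 180.98 + 81.83 + 227.00 = 874.07
The largest value is 935.31 kips from combination 3.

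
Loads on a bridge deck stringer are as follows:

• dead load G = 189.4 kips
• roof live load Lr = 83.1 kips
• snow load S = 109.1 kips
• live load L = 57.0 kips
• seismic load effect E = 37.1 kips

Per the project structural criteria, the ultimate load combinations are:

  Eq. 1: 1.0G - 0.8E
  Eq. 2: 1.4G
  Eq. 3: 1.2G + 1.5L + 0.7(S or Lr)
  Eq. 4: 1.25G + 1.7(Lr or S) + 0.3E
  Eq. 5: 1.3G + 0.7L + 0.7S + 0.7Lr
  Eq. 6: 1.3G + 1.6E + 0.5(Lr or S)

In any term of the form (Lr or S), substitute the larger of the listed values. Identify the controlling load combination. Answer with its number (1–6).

(S or Lr) → S = 109.1 kips; (Lr or S) → S = 109.1 kips.
Eq. 1: 1.0(189.4) - 0.8(37.1) = 189.4 - 29.7 = 159.7
Eq. 2: 1.4(189.4) = 265.2
Eq. 3: 1.2(189.4) + 1.5(57.0) + 0.7(109.1) = 227.3 + 85.5 + 76.4 = 389.2
Eq. 4: 1.25(189.4) + 1.7(109.1) + 0.3(37.1) = 236.8 + 185.5 + 11.1 = 433.4
Eq. 5: 1.3(189.4) + 0.7(57.0) + 0.7(109.1) + 0.7(83.1) = 246.2 + 39.9 + 76.4 + 58.2 = 420.7
Eq. 6: 1.3(189.4) + 1.6(37.1) + 0.5(109.1) = 360.1
The largest value is 433.4 kips from combination 4.

Combination 4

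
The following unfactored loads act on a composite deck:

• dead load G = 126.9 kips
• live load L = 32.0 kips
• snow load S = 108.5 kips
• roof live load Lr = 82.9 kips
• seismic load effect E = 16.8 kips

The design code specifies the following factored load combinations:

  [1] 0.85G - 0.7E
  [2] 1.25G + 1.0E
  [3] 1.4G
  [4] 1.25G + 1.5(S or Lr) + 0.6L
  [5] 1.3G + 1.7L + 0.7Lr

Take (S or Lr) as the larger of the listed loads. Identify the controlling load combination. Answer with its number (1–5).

Combination 4

(S or Lr) → S = 108.5 kips.
[1] 0.85(126.9) - 0.7(16.8) = 107.9 - 11.8 = 96.1
[2] 1.25(126.9) + 1.0(16.8) = 158.6 + 16.8 = 175.4
[3] 1.4(126.9) = 177.7
[4] 1.25(126.9) + 1.5(108.5) + 0.6(32.0) = 158.6 + 162.8 + 19.2 = 340.6
[5] 1.3(126.9) + 1.7(32.0) + 0.7(82.9) = 165.0 + 54.4 + 58.0 = 277.4
The largest value is 340.6 kips from combination 4.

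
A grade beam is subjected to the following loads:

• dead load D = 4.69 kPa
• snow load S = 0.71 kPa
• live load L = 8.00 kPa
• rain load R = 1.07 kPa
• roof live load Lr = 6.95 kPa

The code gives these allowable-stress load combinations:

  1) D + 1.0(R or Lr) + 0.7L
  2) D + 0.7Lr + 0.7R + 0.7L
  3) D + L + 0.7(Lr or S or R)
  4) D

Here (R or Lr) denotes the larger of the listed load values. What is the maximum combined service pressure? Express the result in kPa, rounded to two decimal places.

17.56 kPa

(R or Lr) → Lr = 6.95 kPa; (Lr or S or R) → Lr = 6.95 kPa.
1) 1.0(4.69) + 1.0(6.95) + 0.7(8.00) = 17.24
2) 1.0(4.69) + 0.7(6.95) + 0.7(1.07) + 0.7(8.00) = 15.90
3) 1.0(4.69) + 1.0(8.00) + 0.7(6.95) = 17.56
4) 1.0(4.69) = 4.69
Maximum is from combination 3.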